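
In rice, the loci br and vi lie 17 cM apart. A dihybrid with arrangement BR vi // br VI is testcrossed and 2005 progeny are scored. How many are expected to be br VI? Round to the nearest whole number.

A map distance of 17 cM corresponds to a recombination frequency of 0.170.
The F1 is BR vi / br VI, so br VI is a parental gamete class with expected frequency (1 − r)/2 = 0.830/2 = 0.4150.
Expected number = 0.4150 × 2005 = 832.07 ≈ 832.

832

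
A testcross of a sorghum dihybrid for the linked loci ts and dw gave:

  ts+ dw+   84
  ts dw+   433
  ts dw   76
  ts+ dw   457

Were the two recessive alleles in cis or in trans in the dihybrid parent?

trans

The two most frequent classes are ts+ dw (457) and ts dw+ (433); these are the parental (non-recombinant) types.
So the F1 carried ts+ dw on one chromosome and ts dw+ on the other — the recessive alleles are on opposite chromosomes (trans / repulsion).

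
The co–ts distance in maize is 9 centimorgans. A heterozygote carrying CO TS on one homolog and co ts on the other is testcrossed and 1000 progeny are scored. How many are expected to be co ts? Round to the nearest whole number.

455

A map distance of 9 centimorgans corresponds to a recombination frequency of 0.090.
The F1 is CO TS / co ts, so co ts is a parental gamete class with expected frequency (1 − r)/2 = 0.910/2 = 0.4550.
Expected number = 0.4550 × 1000 = 455.00 ≈ 455.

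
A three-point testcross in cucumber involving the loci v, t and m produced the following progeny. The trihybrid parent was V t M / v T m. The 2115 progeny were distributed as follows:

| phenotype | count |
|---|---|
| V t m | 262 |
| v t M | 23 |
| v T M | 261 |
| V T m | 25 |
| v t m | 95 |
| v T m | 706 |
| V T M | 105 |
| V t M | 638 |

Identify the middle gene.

v

The two rarest classes, v t M and V T m, are the double crossovers. Comparing them with the parentals, only the v allele has switched, so v is the middle locus and the order is m – v – t.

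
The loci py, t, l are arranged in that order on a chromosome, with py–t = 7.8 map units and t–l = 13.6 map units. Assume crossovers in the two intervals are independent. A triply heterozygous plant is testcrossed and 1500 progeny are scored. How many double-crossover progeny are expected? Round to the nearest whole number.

16

Map distances give recombination frequencies of 0.078 and 0.136 for the two intervals.
With no interference, expected double-crossover frequency = 0.078 × 0.136 = 0.01061.
Expected number = 0.01061 × 1500 = 15.91 ≈ 16.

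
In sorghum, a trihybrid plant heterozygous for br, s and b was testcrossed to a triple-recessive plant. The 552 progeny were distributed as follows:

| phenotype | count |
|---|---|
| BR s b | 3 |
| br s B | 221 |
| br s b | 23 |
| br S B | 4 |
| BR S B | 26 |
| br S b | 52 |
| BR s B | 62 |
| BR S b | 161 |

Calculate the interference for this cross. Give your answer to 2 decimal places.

0.43

The two most frequent reciprocal classes, br s B and BR S b, are the parental types, so the F1 was br s B / BR S b.
The two rarest classes, br S B and BR s b, are the double crossovers. Comparing them with the parentals, only the s allele has switched, so s is the middle locus and the order is br – s – b.
br–s: (114 + 7)/552 = 0.2192; s–b: (49 + 7)/552 = 0.1014.
Expected DCO frequency = 0.2192 × 0.1014 ≈ 0.02223; observed = 7/552 ≈ 0.01268.
Coefficient of coincidence = 0.01268/0.02223 ≈ 0.57; interference = 1 − 0.57 = 0.43.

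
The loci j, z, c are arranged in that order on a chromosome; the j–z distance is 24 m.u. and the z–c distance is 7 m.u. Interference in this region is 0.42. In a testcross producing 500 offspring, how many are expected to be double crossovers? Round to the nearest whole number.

Map distances give recombination frequencies of 0.240 and 0.070 for the two intervals.
With interference 0.42 (so coincidence = 0.58), expected double-crossover frequency = 0.240 × 0.070 × 0.58 = 0.00974.
Expected number = 0.00974 × 500 = 4.87 ≈ 5.

5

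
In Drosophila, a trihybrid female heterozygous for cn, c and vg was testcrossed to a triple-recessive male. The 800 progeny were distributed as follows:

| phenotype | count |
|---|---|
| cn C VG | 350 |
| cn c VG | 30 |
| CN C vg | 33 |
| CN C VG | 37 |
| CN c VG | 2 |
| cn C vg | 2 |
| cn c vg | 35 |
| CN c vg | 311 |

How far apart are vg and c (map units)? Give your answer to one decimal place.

The two most frequent reciprocal classes, cn C VG and CN c vg, are the parental types, so the F1 was cn C VG / CN c vg.
The two rarest classes, cn C vg and CN c VG, are the double crossovers. Comparing them with the parentals, only the vg allele has switched, so vg is the middle locus and the order is cn – vg – c.
Crossovers in the vg–c interval produce the single-crossover classes cn c VG and CN C vg (30 + 33 = 63) plus the double crossovers (4).
RF(vg–c) = (63 + 4) / 800 = 67/800 = 0.0838 → 8.4 map units.

8.4 map units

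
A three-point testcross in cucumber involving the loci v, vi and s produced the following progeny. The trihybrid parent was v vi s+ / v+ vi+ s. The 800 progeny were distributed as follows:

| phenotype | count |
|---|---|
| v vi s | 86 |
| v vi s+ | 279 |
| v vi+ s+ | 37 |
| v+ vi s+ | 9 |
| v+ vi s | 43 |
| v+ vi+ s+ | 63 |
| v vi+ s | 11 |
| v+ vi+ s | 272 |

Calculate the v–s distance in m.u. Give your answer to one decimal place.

21.1 m.u.

The two rarest classes, v+ vi s+ and v vi+ s, are the double crossovers. Comparing them with the parentals, only the v allele has switched, so v is the middle locus and the order is vi – v – s.
Crossovers in the v–s interval produce the single-crossover classes v vi s and v+ vi+ s+ (86 + 63 = 149) plus the double crossovers (20).
RF(v–s) = (149 + 20) / 800 = 169/800 = 0.2112 → 21.1 m.u.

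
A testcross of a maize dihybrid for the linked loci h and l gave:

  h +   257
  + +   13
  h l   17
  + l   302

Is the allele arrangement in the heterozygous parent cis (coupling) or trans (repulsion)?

The two most frequent classes are + l (302) and h + (257); these are the parental (non-recombinant) types.
So the F1 carried + l on one chromosome and h + on the other — the recessive alleles are on opposite chromosomes (trans / repulsion).

trans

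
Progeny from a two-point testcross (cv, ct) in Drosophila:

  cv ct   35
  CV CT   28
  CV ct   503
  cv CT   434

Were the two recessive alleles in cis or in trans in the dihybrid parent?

trans

The two most frequent classes are CV ct (503) and cv CT (434); these are the parental (non-recombinant) types.
So the F1 carried CV ct on one chromosome and cv CT on the other — the recessive alleles are on opposite chromosomes (trans / repulsion).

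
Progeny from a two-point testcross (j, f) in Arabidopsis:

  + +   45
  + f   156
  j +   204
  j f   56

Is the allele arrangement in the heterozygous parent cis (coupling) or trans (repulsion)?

trans

The two most frequent classes are + f (156) and j + (204); these are the parental (non-recombinant) types.
So the F1 carried + f on one chromosome and j + on the other — the recessive alleles are on opposite chromosomes (trans / repulsion).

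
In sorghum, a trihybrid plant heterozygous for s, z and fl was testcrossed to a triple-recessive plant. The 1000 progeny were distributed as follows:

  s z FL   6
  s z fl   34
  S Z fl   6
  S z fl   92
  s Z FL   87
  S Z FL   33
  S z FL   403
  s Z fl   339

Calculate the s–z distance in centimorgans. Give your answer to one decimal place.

The two most frequent reciprocal classes, S z FL and s Z fl, are the parental types, so the F1 was S z FL / s Z fl.
The two rarest classes, s z FL and S Z fl, are the double crossovers. Comparing them with the parentals, only the s allele has switched, so s is the middle locus and the order is z – s – fl.
Crossovers in the z–s interval produce the single-crossover classes S Z FL and s z fl (33 + 34 = 67) plus the double crossovers (12).
RF(z–s) = (67 + 12) / 1000 = 79/1000 = 0.0790 → 7.9 centimorgans.

7.9 centimorgans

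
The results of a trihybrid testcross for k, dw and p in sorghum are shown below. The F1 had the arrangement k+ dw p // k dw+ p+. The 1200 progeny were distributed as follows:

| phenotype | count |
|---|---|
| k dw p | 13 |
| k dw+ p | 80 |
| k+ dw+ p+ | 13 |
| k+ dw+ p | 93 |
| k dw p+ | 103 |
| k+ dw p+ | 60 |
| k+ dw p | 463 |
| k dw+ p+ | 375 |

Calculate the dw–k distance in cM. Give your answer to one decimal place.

The two rarest classes, k dw p and k+ dw+ p+, are the double crossovers. Comparing them with the parentals, only the k allele has switched, so k is the middle locus and the order is p – k – dw.
Crossovers in the k–dw interval produce the single-crossover classes k+ dw+ p and k dw p+ (93 + 103 = 196) plus the double crossovers (26).
RF(k–dw) = (196 + 26) / 1200 = 222/1200 = 0.1850 → 18.5 cM.

18.5 cM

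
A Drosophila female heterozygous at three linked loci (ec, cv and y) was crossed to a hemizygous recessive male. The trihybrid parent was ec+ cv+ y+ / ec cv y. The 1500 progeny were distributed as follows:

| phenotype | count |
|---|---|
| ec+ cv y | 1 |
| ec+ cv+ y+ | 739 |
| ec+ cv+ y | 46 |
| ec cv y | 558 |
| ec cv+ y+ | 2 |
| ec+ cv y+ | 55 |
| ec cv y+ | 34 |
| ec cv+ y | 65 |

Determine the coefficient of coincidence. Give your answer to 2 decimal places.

0.44

The two rarest classes, ec cv+ y+ and ec+ cv y, are the double crossovers. Comparing them with the parentals, only the ec allele has switched, so ec is the middle locus and the order is y – ec – cv.
y–ec: (80 + 3)/1500 = 0.0553; ec–cv: (120 + 3)/1500 = 0.0820.
Expected DCO frequency = 0.0553 × 0.0820 ≈ 0.00453; observed = 3/1500 ≈ 0.00200.
Coefficient of coincidence = 0.00200/0.00453 ≈ 0.44.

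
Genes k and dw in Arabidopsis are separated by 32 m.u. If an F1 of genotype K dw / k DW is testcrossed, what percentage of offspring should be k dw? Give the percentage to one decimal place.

A map distance of 32 m.u. corresponds to a recombination frequency of 0.320.
The F1 is K dw / k DW, so k dw is a recombinant gamete class with expected frequency r/2 = 0.320/2 = 0.1600.
That is 0.1600 = 16.0% of the progeny.

16.0%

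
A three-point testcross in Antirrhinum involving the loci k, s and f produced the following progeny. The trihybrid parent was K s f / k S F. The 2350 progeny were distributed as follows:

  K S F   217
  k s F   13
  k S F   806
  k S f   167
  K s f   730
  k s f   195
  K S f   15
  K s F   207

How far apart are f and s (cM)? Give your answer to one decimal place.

The two rarest classes, K S f and k s F, are the double crossovers. Comparing them with the parentals, only the s allele has switched, so s is the middle locus and the order is k – s – f.
Crossovers in the s–f interval produce the single-crossover classes K s F and k S f (207 + 167 = 374) plus the double crossovers (28).
RF(s–f) = (374 + 28) / 2350 = 402/2350 = 0.1711 → 17.1 cM.

17.1 cM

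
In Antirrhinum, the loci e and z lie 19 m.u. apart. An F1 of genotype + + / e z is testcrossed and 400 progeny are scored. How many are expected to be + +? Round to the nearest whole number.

A map distance of 19 m.u. corresponds to a recombination frequency of 0.190.
The F1 is + + / e z, so + + is a parental gamete class with expected frequency (1 − r)/2 = 0.810/2 = 0.4050.
Expected number = 0.4050 × 400 = 162.00 ≈ 162.

162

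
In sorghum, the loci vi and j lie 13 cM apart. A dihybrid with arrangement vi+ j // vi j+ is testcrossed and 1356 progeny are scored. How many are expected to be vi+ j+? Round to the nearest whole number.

88

A map distance of 13 cM corresponds to a recombination frequency of 0.130.
The F1 is vi+ j / vi j+, so vi+ j+ is a recombinant gamete class with expected frequency r/2 = 0.130/2 = 0.0650.
Expected number = 0.0650 × 1356 = 88.14 ≈ 88.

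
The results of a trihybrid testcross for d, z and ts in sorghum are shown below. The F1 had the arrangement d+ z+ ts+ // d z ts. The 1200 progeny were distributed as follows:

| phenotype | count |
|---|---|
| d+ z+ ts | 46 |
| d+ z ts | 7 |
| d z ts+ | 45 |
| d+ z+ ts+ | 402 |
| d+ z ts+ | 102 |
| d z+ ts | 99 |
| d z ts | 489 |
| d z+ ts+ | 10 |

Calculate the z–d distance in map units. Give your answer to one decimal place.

The two rarest classes, d z+ ts+ and d+ z ts, are the double crossovers. Comparing them with the parentals, only the d allele has switched, so d is the middle locus and the order is z – d – ts.
Crossovers in the z–d interval produce the single-crossover classes d+ z ts+ and d z+ ts (102 + 99 = 201) plus the double crossovers (17).
RF(z–d) = (201 + 17) / 1200 = 218/1200 = 0.1817 → 18.2 map units.

18.2 map units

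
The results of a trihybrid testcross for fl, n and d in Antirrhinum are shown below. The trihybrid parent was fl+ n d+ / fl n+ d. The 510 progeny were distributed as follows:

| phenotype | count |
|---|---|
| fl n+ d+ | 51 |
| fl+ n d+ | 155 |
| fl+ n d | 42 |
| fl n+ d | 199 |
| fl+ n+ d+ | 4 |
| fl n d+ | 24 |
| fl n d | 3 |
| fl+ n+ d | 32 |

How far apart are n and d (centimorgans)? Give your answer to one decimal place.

The two rarest classes, fl+ n+ d+ and fl n d, are the double crossovers. Comparing them with the parentals, only the n allele has switched, so n is the middle locus and the order is fl – n – d.
Crossovers in the n–d interval produce the single-crossover classes fl+ n d and fl n+ d+ (42 + 51 = 93) plus the double crossovers (7).
RF(n–d) = (93 + 7) / 510 = 100/510 = 0.1961 → 19.6 centimorgans.

19.6 centimorgans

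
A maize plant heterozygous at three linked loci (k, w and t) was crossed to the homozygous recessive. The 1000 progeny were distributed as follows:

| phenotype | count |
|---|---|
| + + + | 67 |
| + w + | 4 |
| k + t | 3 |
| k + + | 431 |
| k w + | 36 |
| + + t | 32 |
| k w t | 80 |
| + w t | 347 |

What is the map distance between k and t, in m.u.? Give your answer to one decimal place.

The two most frequent reciprocal classes, k + + and + w t, are the parental types, so the F1 was k + + / + w t.
The two rarest classes, k + t and + w +, are the double crossovers. Comparing them with the parentals, only the t allele has switched, so t is the middle locus and the order is k – t – w.
Crossovers in the k–t interval produce the single-crossover classes + + + and k w t (67 + 80 = 147) plus the double crossovers (7).
RF(k–t) = (147 + 7) / 1000 = 154/1000 = 0.1540 → 15.4 m.u.

15.4 m.u.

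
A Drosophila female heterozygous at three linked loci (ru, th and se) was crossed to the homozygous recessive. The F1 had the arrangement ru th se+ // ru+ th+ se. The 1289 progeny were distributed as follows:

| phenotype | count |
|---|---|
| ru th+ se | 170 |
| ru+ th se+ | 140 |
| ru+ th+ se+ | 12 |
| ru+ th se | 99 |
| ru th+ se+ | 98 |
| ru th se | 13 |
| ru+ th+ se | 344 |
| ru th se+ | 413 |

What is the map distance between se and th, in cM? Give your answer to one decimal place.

The two rarest classes, ru th se and ru+ th+ se+, are the double crossovers. Comparing them with the parentals, only the se allele has switched, so se is the middle locus and the order is ru – se – th.
Crossovers in the se–th interval produce the single-crossover classes ru th+ se+ and ru+ th se (98 + 99 = 197) plus the double crossovers (25).
RF(se–th) = (197 + 25) / 1289 = 222/1289 = 0.1722 → 17.2 cM.

17.2 cM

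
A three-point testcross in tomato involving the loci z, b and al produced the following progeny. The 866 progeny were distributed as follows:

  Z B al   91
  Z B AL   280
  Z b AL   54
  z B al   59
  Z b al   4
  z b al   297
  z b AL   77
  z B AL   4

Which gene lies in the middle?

The two most frequent reciprocal classes, Z B AL and z b al, are the parental types, so the F1 was Z B AL / z b al.
The two rarest classes, z B AL and Z b al, are the double crossovers. Comparing them with the parentals, only the z allele has switched, so z is the middle locus and the order is b – z – al.

z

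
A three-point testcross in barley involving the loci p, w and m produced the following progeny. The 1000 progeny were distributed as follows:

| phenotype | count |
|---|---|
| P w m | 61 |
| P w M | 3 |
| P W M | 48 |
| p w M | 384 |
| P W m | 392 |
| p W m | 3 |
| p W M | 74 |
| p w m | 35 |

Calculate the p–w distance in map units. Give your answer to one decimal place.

14.1 map units

The two most frequent reciprocal classes, p w M and P W m, are the parental types, so the F1 was p w M / P W m.
The two rarest classes, P w M and p W m, are the double crossovers. Comparing them with the parentals, only the p allele has switched, so p is the middle locus and the order is w – p – m.
Crossovers in the w–p interval produce the single-crossover classes p W M and P w m (74 + 61 = 135) plus the double crossovers (6).
RF(w–p) = (135 + 6) / 1000 = 141/1000 = 0.1410 → 14.1 map units.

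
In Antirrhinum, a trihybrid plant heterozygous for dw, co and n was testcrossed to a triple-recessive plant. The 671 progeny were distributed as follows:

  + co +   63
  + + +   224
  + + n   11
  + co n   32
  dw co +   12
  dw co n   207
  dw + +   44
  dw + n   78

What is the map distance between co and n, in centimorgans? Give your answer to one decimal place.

The two most frequent reciprocal classes, + + + and dw co n, are the parental types, so the F1 was + + + / dw co n.
The two rarest classes, + + n and dw co +, are the double crossovers. Comparing them with the parentals, only the n allele has switched, so n is the middle locus and the order is dw – n – co.
Crossovers in the n–co interval produce the single-crossover classes + co + and dw + n (63 + 78 = 141) plus the double crossovers (23).
RF(n–co) = (141 + 23) / 671 = 164/671 = 0.2444 → 24.4 centimorgans.

24.4 centimorgans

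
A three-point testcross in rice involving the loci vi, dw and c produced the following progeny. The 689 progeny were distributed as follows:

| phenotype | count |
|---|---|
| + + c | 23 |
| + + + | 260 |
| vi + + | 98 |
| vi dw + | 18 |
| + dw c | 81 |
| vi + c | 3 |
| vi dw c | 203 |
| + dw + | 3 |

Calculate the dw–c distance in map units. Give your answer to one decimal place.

6.8 map units

The two most frequent reciprocal classes, vi dw c and + + +, are the parental types, so the F1 was vi dw c / + + +.
The two rarest classes, vi + c and + dw +, are the double crossovers. Comparing them with the parentals, only the dw allele has switched, so dw is the middle locus and the order is c – dw – vi.
Crossovers in the c–dw interval produce the single-crossover classes vi dw + and + + c (18 + 23 = 41) plus the double crossovers (6).
RF(c–dw) = (41 + 6) / 689 = 47/689 = 0.0682 → 6.8 map units.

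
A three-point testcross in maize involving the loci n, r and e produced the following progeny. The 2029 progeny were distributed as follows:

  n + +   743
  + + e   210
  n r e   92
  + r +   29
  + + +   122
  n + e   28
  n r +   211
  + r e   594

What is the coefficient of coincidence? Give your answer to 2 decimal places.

0.89

The two most frequent reciprocal classes, n + + and + r e, are the parental types, so the F1 was n + + / + r e.
The two rarest classes, n + e and + r +, are the double crossovers. Comparing them with the parentals, only the e allele has switched, so e is the middle locus and the order is n – e – r.
n–e: (214 + 57)/2029 = 0.1336; e–r: (421 + 57)/2029 = 0.2356.
Expected DCO frequency = 0.1336 × 0.2356 ≈ 0.03148; observed = 57/2029 ≈ 0.02809.
Coefficient of coincidence = 0.02809/0.03148 ≈ 0.89.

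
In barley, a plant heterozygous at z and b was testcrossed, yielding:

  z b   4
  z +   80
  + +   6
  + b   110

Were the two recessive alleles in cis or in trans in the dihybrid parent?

The two most frequent classes are + b (110) and z + (80); these are the parental (non-recombinant) types.
So the F1 carried + b on one chromosome and z + on the other — the recessive alleles are on opposite chromosomes (trans / repulsion).

trans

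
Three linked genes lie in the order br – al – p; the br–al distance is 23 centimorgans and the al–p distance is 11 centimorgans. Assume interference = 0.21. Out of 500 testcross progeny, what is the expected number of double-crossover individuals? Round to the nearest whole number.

10

Map distances give recombination frequencies of 0.230 and 0.110 for the two intervals.
With interference 0.21 (so coincidence = 0.79), expected double-crossover frequency = 0.230 × 0.110 × 0.79 = 0.01999.
Expected number = 0.01999 × 500 = 9.99 ≈ 10.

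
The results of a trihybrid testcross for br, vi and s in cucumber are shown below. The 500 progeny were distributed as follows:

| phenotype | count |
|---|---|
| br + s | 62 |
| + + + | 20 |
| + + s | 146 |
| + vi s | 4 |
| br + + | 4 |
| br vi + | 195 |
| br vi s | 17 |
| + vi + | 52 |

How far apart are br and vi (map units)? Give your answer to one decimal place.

24.4 map units

The two most frequent reciprocal classes, br vi + and + + s, are the parental types, so the F1 was br vi + / + + s.
The two rarest classes, br + + and + vi s, are the double crossovers. Comparing them with the parentals, only the vi allele has switched, so vi is the middle locus and the order is br – vi – s.
Crossovers in the br–vi interval produce the single-crossover classes + vi + and br + s (52 + 62 = 114) plus the double crossovers (8).
RF(br–vi) = (114 + 8) / 500 = 122/500 = 0.2440 → 24.4 map units.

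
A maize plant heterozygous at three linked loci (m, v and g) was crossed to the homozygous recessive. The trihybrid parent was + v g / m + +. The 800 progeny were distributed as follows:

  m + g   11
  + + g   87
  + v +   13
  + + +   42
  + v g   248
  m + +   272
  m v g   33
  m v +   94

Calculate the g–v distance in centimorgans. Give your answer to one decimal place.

25.6 centimorgans

The two rarest classes, + v + and m + g, are the double crossovers. Comparing them with the parentals, only the g allele has switched, so g is the middle locus and the order is v – g – m.
Crossovers in the v–g interval produce the single-crossover classes + + g and m v + (87 + 94 = 181) plus the double crossovers (24).
RF(v–g) = (181 + 24) / 800 = 205/800 = 0.2562 → 25.6 centimorgans.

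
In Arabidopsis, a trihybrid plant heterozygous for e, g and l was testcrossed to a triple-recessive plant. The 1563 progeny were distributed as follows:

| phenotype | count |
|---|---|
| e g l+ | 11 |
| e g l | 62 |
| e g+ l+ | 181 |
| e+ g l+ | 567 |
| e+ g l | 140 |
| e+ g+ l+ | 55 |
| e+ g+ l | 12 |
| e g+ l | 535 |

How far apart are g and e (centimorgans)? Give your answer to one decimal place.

The two most frequent reciprocal classes, e g+ l and e+ g l+, are the parental types, so the F1 was e g+ l / e+ g l+.
The two rarest classes, e+ g+ l and e g l+, are the double crossovers. Comparing them with the parentals, only the e allele has switched, so e is the middle locus and the order is l – e – g.
Crossovers in the e–g interval produce the single-crossover classes e g l and e+ g+ l+ (62 + 55 = 117) plus the double crossovers (23).
RF(e–g) = (117 + 23) / 1563 = 140/1563 = 0.0896 → 9.0 centimorgans.

9.0 centimorgans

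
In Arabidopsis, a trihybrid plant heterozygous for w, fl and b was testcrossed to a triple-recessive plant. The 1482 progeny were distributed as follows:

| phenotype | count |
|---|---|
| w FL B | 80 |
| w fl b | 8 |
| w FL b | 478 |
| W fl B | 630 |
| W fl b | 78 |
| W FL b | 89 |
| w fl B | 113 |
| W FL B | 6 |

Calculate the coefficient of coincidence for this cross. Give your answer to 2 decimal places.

The two most frequent reciprocal classes, w FL b and W fl B, are the parental types, so the F1 was w FL b / W fl B.
The two rarest classes, w fl b and W FL B, are the double crossovers. Comparing them with the parentals, only the fl allele has switched, so fl is the middle locus and the order is w – fl – b.
w–fl: (202 + 14)/1482 = 0.1457; fl–b: (158 + 14)/1482 = 0.1161.
Expected DCO frequency = 0.1457 × 0.1161 ≈ 0.01692; observed = 14/1482 ≈ 0.00945.
Coefficient of coincidence = 0.00945/0.01692 ≈ 0.56.

0.56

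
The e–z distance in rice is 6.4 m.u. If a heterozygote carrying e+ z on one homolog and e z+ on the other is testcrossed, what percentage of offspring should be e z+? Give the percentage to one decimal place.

46.8%

A map distance of 6.4 m.u. corresponds to a recombination frequency of 0.064.
The F1 is e+ z / e z+, so e z+ is a parental gamete class with expected frequency (1 − r)/2 = 0.936/2 = 0.4680.
That is 0.4680 = 46.8% of the progeny.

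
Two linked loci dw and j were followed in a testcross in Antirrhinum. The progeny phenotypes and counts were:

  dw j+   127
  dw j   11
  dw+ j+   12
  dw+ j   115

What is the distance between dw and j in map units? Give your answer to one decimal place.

8.7 map units

The two most frequent classes, dw+ j (115) and dw j+ (127), are the parental types, so the F1 was dw+ j / dw j+.
The recombinant classes are dw+ j+ and dw j: 12 + 11 = 23.
Recombination frequency = 23/265 = 0.0868 ≈ 8.7%, i.e. 8.7 map units.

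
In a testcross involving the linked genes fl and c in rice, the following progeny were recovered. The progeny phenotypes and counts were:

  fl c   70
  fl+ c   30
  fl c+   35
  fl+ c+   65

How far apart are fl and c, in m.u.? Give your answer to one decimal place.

The two most frequent classes, fl+ c+ (65) and fl c (70), are the parental types, so the F1 was fl+ c+ / fl c.
The recombinant classes are fl+ c and fl c+: 30 + 35 = 65.
Recombination frequency = 65/200 = 0.3250 ≈ 32.5%, i.e. 32.5 m.u.

32.5 m.u.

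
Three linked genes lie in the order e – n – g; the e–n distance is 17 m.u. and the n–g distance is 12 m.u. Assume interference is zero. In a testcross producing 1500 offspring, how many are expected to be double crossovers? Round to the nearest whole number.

31

Map distances give recombination frequencies of 0.170 and 0.120 for the two intervals.
With no interference, expected double-crossover frequency = 0.170 × 0.120 = 0.02040.
Expected number = 0.02040 × 1500 = 30.60 ≈ 31.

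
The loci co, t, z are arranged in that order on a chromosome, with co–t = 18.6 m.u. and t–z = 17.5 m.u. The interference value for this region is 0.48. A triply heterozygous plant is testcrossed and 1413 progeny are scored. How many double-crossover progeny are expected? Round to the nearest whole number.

24

Map distances give recombination frequencies of 0.186 and 0.175 for the two intervals.
With interference 0.48 (so coincidence = 0.52), expected double-crossover frequency = 0.186 × 0.175 × 0.52 = 0.01693.
Expected number = 0.01693 × 1413 = 23.92 ≈ 24.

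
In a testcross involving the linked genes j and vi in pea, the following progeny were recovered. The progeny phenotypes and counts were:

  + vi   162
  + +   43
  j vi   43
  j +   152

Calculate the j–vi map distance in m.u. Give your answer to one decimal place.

21.5 m.u.

The two most frequent classes, + vi (162) and j + (152), are the parental types, so the F1 was + vi / j +.
The recombinant classes are + + and j vi: 43 + 43 = 86.
Recombination frequency = 86/400 = 0.2150 ≈ 21.5%, i.e. 21.5 m.u.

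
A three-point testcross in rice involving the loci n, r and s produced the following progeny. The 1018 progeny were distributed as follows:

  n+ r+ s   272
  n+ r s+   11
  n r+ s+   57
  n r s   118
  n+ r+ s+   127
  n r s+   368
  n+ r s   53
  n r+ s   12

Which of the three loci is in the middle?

n

The two most frequent reciprocal classes, n r s+ and n+ r+ s, are the parental types, so the F1 was n r s+ / n+ r+ s.
The two rarest classes, n+ r s+ and n r+ s, are the double crossovers. Comparing them with the parentals, only the n allele has switched, so n is the middle locus and the order is r – n – s.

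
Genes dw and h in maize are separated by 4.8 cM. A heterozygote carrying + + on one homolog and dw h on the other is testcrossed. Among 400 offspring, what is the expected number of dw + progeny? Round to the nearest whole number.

10

A map distance of 4.8 cM corresponds to a recombination frequency of 0.048.
The F1 is + + / dw h, so dw + is a recombinant gamete class with expected frequency r/2 = 0.048/2 = 0.0240.
Expected number = 0.0240 × 400 = 9.60 ≈ 10.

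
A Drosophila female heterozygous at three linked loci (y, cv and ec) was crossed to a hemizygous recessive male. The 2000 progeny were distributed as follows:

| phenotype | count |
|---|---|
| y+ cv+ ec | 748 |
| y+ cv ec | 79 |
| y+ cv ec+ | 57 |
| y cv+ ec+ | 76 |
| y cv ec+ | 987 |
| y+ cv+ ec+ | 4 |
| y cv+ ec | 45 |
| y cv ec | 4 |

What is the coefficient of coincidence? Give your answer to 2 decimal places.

0.89

The two most frequent reciprocal classes, y+ cv+ ec and y cv ec+, are the parental types, so the F1 was y+ cv+ ec / y cv ec+.
The two rarest classes, y+ cv+ ec+ and y cv ec, are the double crossovers. Comparing them with the parentals, only the ec allele has switched, so ec is the middle locus and the order is y – ec – cv.
y–ec: (102 + 8)/2000 = 0.0550; ec–cv: (155 + 8)/2000 = 0.0815.
Expected DCO frequency = 0.0550 × 0.0815 ≈ 0.00448; observed = 8/2000 ≈ 0.00400.
Coefficient of coincidence = 0.00400/0.00448 ≈ 0.89.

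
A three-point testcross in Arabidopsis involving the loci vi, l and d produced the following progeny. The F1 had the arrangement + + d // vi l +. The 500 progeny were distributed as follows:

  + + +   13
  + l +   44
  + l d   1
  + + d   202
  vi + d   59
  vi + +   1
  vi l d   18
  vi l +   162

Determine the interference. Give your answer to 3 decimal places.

0.711

The two rarest classes, + l d and vi + +, are the double crossovers. Comparing them with the parentals, only the l allele has switched, so l is the middle locus and the order is vi – l – d.
vi–l: (103 + 2)/500 = 0.2100; l–d: (31 + 2)/500 = 0.0660.
Expected DCO frequency = 0.2100 × 0.0660 ≈ 0.01386; observed = 2/500 ≈ 0.00400.
Coefficient of coincidence = 0.00400/0.01386 ≈ 0.289; interference = 1 − 0.289 = 0.711.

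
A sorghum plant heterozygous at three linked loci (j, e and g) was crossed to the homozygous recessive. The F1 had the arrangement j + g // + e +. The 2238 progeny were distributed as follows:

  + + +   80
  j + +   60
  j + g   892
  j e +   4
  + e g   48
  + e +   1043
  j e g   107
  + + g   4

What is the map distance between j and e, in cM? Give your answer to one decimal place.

The two rarest classes, + + g and j e +, are the double crossovers. Comparing them with the parentals, only the j allele has switched, so j is the middle locus and the order is e – j – g.
Crossovers in the e–j interval produce the single-crossover classes j e g and + + + (107 + 80 = 187) plus the double crossovers (8).
RF(e–j) = (187 + 8) / 2238 = 195/2238 = 0.0871 → 8.7 cM.

8.7 cM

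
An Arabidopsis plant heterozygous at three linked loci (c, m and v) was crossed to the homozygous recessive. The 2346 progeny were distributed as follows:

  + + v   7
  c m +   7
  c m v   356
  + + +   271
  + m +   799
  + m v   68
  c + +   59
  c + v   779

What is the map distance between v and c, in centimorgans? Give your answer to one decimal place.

6.0 centimorgans

The two most frequent reciprocal classes, c + v and + m +, are the parental types, so the F1 was c + v / + m +.
The two rarest classes, + + v and c m +, are the double crossovers. Comparing them with the parentals, only the c allele has switched, so c is the middle locus and the order is v – c – m.
Crossovers in the v–c interval produce the single-crossover classes c + + and + m v (59 + 68 = 127) plus the double crossovers (14).
RF(v–c) = (127 + 14) / 2346 = 141/2346 = 0.0601 → 6.0 centimorgans.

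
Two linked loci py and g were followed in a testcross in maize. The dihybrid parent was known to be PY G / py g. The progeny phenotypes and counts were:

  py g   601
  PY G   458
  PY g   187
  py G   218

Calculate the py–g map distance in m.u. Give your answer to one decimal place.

The recombinant classes are PY g and py G: 187 + 218 = 405.
Recombination frequency = 405/1464 = 0.2766 ≈ 27.7%, i.e. 27.7 m.u.

27.7 m.u.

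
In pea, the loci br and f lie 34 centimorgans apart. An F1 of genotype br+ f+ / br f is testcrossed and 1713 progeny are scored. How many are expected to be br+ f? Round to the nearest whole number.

291

A map distance of 34 centimorgans corresponds to a recombination frequency of 0.340.
The F1 is br+ f+ / br f, so br+ f is a recombinant gamete class with expected frequency r/2 = 0.340/2 = 0.1700.
Expected number = 0.1700 × 1713 = 291.21 ≈ 291.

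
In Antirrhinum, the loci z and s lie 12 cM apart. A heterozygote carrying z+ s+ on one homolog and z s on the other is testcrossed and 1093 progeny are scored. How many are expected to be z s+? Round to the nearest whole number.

66

A map distance of 12 cM corresponds to a recombination frequency of 0.120.
The F1 is z+ s+ / z s, so z s+ is a recombinant gamete class with expected frequency r/2 = 0.120/2 = 0.0600.
Expected number = 0.0600 × 1093 = 65.58 ≈ 66.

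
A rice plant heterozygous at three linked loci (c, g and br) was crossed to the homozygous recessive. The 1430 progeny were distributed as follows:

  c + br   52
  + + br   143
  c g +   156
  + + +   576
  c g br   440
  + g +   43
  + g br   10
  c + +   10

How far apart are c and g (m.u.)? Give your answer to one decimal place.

8.0 m.u.

The two most frequent reciprocal classes, + + + and c g br, are the parental types, so the F1 was + + + / c g br.
The two rarest classes, c + + and + g br, are the double crossovers. Comparing them with the parentals, only the c allele has switched, so c is the middle locus and the order is g – c – br.
Crossovers in the g–c interval produce the single-crossover classes + g + and c + br (43 + 52 = 95) plus the double crossovers (20).
RF(g–c) = (95 + 20) / 1430 = 115/1430 = 0.0804 → 8.0 m.u.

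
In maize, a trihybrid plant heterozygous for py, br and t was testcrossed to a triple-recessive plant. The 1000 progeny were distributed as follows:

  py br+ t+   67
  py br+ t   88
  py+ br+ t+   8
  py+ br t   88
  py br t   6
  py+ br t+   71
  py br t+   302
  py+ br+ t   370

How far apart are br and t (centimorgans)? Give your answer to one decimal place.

The two most frequent reciprocal classes, py+ br+ t and py br t+, are the parental types, so the F1 was py+ br+ t / py br t+.
The two rarest classes, py+ br+ t+ and py br t, are the double crossovers. Comparing them with the parentals, only the t allele has switched, so t is the middle locus and the order is br – t – py.
Crossovers in the br–t interval produce the single-crossover classes py+ br t and py br+ t+ (88 + 67 = 155) plus the double crossovers (14).
RF(br–t) = (155 + 14) / 1000 = 169/1000 = 0.1690 → 16.9 centimorgans.

16.9 centimorgans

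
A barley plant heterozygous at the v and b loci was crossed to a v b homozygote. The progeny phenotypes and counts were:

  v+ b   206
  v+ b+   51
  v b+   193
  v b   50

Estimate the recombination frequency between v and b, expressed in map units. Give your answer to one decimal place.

20.2 map units

The two most frequent classes, v+ b (206) and v b+ (193), are the parental types, so the F1 was v+ b / v b+.
The recombinant classes are v+ b+ and v b: 51 + 50 = 101.
Recombination frequency = 101/500 = 0.2020 ≈ 20.2%, i.e. 20.2 map units.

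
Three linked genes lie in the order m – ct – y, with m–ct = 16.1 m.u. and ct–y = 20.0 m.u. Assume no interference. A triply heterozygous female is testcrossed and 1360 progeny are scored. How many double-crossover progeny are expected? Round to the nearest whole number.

Map distances give recombination frequencies of 0.161 and 0.200 for the two intervals.
With no interference, expected double-crossover frequency = 0.161 × 0.200 = 0.03220.
Expected number = 0.03220 × 1360 = 43.79 ≈ 44.

44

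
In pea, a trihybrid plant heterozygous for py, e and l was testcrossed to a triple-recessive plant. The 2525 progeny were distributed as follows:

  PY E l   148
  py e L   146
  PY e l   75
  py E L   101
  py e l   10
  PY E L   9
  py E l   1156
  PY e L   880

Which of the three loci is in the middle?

e

The two most frequent reciprocal classes, PY e L and py E l, are the parental types, so the F1 was PY e L / py E l.
The two rarest classes, PY E L and py e l, are the double crossovers. Comparing them with the parentals, only the e allele has switched, so e is the middle locus and the order is l – e – py.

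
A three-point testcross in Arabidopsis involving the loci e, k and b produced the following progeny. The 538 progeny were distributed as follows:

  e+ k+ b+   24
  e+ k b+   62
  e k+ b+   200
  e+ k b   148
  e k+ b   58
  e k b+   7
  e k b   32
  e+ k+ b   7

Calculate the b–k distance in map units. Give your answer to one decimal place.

24.9 map units

The two most frequent reciprocal classes, e k+ b+ and e+ k b, are the parental types, so the F1 was e k+ b+ / e+ k b.
The two rarest classes, e k b+ and e+ k+ b, are the double crossovers. Comparing them with the parentals, only the k allele has switched, so k is the middle locus and the order is e – k – b.
Crossovers in the k–b interval produce the single-crossover classes e k+ b and e+ k b+ (58 + 62 = 120) plus the double crossovers (14).
RF(k–b) = (120 + 14) / 538 = 134/538 = 0.2491 → 24.9 map units.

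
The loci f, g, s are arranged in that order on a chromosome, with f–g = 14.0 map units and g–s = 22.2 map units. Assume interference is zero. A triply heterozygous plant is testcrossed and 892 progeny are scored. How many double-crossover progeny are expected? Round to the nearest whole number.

Map distances give recombination frequencies of 0.140 and 0.222 for the two intervals.
With no interference, expected double-crossover frequency = 0.140 × 0.222 = 0.03108.
Expected number = 0.03108 × 892 = 27.72 ≈ 28.

28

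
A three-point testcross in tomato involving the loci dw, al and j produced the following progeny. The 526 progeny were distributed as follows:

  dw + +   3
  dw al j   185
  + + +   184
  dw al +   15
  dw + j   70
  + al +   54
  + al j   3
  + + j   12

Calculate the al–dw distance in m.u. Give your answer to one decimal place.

24.7 m.u.

The two most frequent reciprocal classes, dw al j and + + +, are the parental types, so the F1 was dw al j / + + +.
The two rarest classes, + al j and dw + +, are the double crossovers. Comparing them with the parentals, only the dw allele has switched, so dw is the middle locus and the order is al – dw – j.
Crossovers in the al–dw interval produce the single-crossover classes dw + j and + al + (70 + 54 = 124) plus the double crossovers (6).
RF(al–dw) = (124 + 6) / 526 = 130/526 = 0.2471 → 24.7 m.u.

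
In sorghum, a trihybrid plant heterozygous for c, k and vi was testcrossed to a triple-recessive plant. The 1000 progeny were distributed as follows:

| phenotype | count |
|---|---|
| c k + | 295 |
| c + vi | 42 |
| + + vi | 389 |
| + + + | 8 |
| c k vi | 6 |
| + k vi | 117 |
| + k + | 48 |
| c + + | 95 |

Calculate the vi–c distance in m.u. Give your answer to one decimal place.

10.4 m.u.

The two most frequent reciprocal classes, + + vi and c k +, are the parental types, so the F1 was + + vi / c k +.
The two rarest classes, + + + and c k vi, are the double crossovers. Comparing them with the parentals, only the vi allele has switched, so vi is the middle locus and the order is c – vi – k.
Crossovers in the c–vi interval produce the single-crossover classes c + vi and + k + (42 + 48 = 90) plus the double crossovers (14).
RF(c–vi) = (90 + 14) / 1000 = 104/1000 = 0.1040 → 10.4 m.u.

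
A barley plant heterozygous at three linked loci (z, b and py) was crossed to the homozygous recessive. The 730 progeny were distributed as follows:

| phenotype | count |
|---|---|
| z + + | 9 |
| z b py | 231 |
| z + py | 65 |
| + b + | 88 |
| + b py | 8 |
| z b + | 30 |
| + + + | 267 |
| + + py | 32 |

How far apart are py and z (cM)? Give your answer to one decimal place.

10.8 cM

The two most frequent reciprocal classes, + + + and z b py, are the parental types, so the F1 was + + + / z b py.
The two rarest classes, z + + and + b py, are the double crossovers. Comparing them with the parentals, only the z allele has switched, so z is the middle locus and the order is py – z – b.
Crossovers in the py–z interval produce the single-crossover classes + + py and z b + (32 + 30 = 62) plus the double crossovers (17).
RF(py–z) = (62 + 17) / 730 = 79/730 = 0.1082 → 10.8 cM.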